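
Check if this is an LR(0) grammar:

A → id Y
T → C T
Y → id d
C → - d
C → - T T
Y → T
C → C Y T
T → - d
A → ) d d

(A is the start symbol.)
Augment with A' → A and build the canonical LR(0) collection (I0 = CLOSURE({[A' → . A]}), then GOTO on every symbol after a dot until no new states appear). It has 18 states:
  I0: { [A → . ) d d], [A → . id Y], [A' → . A] }  — shift
  I1: { [A → ) . d d] }  — shift
  I2: { [A' → A .] }  — accept
  I3: { [A → id . Y], [C → . - T T], [C → . - d], [C → . C Y T], [T → . - d], [T → . C T], [Y → . T], [Y → . id d] }  — shift
  I4: { [C → - . T T], [C → - . d], [C → . - T T], [C → . - d], [C → . C Y T], [T → - . d], [T → . - d], [T → . C T] }  — shift
  I5: { [C → . - T T], [C → . - d], [C → . C Y T], [C → C . Y T], [T → . - d], [T → . C T], [T → C . T], [Y → . T], [Y → . id d] }  — shift
  I6: { [Y → T .] }  — reduce
  I7: { [A → id Y .] }  — reduce
  I8: { [Y → id . d] }  — shift
  I9: { [Y → id d .] }  — reduce
  I10: { [T → C T .], [Y → T .] }  — 2 reduces
  I11: { [C → . - T T], [C → . - d], [C → . C Y T], [C → C Y . T], [T → . - d], [T → . C T] }  — shift
  I12: { [C → C Y T .] }  — reduce
  I13: { [C → - T . T], [C → . - T T], [C → . - d], [C → . C Y T], [T → . - d], [T → . C T] }  — shift
  I14: { [C → - d .], [T → - d .] }  — 2 reduces
  I15: { [C → - T T .] }  — reduce
  I16: { [A → ) d . d] }  — shift
  I17: { [A → ) d d .] }  — reduce

Conflict in state I10:
  Reduce-reduce conflict: [T → C T .] and [Y → T .]
So the grammar is NOT LR(0).

Answer: No. Reduce-reduce conflict: [T → C T .] and [Y → T .]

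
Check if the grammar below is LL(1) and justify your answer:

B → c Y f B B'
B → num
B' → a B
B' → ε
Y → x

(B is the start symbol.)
A grammar is LL(1) if for each non-terminal N with multiple productions, the predict sets of those productions are pairwise disjoint, where PREDICT(N → α) = (FIRST(α) \ {ε}) ∪ (FOLLOW(N) if α ⇒* ε).

Relevant sets:
  FOLLOW(B') = { $, 'a' }

For B:
  PREDICT(B → c Y f B B') = { 'c' }
  PREDICT(B → num) = { 'num' }
For B':
  PREDICT(B' → a B) = { 'a' }
  PREDICT(B' → ε) = { $, 'a' }
Y has a single production, so nothing to check there.

Conflict found: Predict set conflict for B': { 'a' }
The grammar is NOT LL(1).

Answer: No. Predict set conflict for B': { 'a' }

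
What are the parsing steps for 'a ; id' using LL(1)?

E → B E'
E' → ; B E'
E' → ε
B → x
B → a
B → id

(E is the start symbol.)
LL(1) parsing maintains a stack (initially the start symbol over $) and the input. At each step: if the stack top is a terminal, match it against the current input token; if it is a non-terminal N, replace it with the RHS of M[N, lookahead] (the unique production whose predict set contains the lookahead).

Stack is shown with the top on the left.

Stack     Input     Action
--------------------------
E $       a ; id $  output E → B E'
B E' $    a ; id $  output B → a
a E' $    a ; id $  match 'a'
E' $      ; id $    output E' → ; B E'
; B E' $  ; id $    match ';'
B E' $    id $      output B → id
id E' $   id $      match 'id'
E' $      $         output E' → ε
$         $         accept

The string is accepted.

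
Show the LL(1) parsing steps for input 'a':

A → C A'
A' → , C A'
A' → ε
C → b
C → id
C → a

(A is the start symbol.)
Stack is shown with the top on the left.

Stack   Input  Action
---------------------
A $     a $    output A → C A'
C A' $  a $    output C → a
a A' $  a $    match 'a'
A' $    $      output A' → ε
$       $      accept

The string is accepted.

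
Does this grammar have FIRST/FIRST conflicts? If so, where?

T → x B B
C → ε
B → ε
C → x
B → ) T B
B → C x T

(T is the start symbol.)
FIRST sets of the non-terminals at (or reachable through a nullable prefix from) the front of some alternative:
  FIRST(C) = { 'x', ε }

Productions for C:
  C → ε: FIRST = { ε }
  C → x: FIRST = { 'x' }
Productions for B:
  B → ε: FIRST = { ε }
  B → ) T B: FIRST = { ')' }
  B → C x T: FIRST = { 'x' }
T has only one production, so no FIRST/FIRST conflict is possible there.

All alternatives of each non-terminal have pairwise disjoint FIRST sets.

Answer: No FIRST/FIRST conflicts.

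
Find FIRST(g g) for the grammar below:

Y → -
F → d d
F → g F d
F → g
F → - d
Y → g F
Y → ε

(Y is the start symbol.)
To compute FIRST(g g), process the symbols left to right:
Symbol g is a terminal. Add 'g' and stop.
FIRST(g g) = { 'g' }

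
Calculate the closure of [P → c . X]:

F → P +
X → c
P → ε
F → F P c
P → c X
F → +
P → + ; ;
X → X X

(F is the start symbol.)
To compute CLOSURE, for each item [A → α.Bβ] where B is a non-terminal, add [B → .γ] for all productions B → γ; repeat for the newly added items until nothing changes.

Start with: [P → c . X]
  [P → c . X] has the dot before X: add [X → . c], [X → . X X]
No further items can be added.

CLOSURE = { [P → c . X], [X → . X X], [X → . c] }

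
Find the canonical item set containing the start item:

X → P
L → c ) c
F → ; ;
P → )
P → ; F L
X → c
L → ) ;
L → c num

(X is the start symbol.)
{ [P → . )], [P → . ; F L], [X → . P], [X → . c], [X' → . X] }

First, augment the grammar with X' → X
I₀ = CLOSURE({ [X' → . X] }):
  [X' → . X] has the dot before X: add [X → . P], [X → . c]
  [X → . P] has the dot before P: add [P → . )], [P → . ; F L]
No further items can be added.

I₀ = { [P → . )], [P → . ; F L], [X → . P], [X → . c], [X' → . X] }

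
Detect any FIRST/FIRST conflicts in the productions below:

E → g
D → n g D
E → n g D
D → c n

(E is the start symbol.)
No FIRST/FIRST conflicts.

A FIRST/FIRST conflict occurs when two productions N → α and N → β for the same non-terminal have FIRST(α) ∩ FIRST(β) ≠ ∅ (with ε ∈ FIRST of a nullable right-hand side, so two nullable alternatives also conflict).

Productions for E:
  E → g: FIRST = { 'g' }
  E → n g D: FIRST = { 'n' }
Productions for D:
  D → n g D: FIRST = { 'n' }
  D → c n: FIRST = { 'c' }

All alternatives of each non-terminal have pairwise disjoint FIRST sets.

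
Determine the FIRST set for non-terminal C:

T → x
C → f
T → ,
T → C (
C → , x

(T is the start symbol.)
{ ',', 'f' }

To compute FIRST(C), examine every production with C on the left-hand side, reading each right-hand side left to right until a non-nullable symbol is reached.

From C → f:
  - f is a terminal: add 'f' and stop
From C → , x:
  - ',' is a terminal: add ',' and stop

Collecting: FIRST(C) = { ',', 'f' }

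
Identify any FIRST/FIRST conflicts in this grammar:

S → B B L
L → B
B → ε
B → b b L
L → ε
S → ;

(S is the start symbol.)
FIRST sets of the non-terminals at (or reachable through a nullable prefix from) the front of some alternative:
  FIRST(B) = { 'b', ε }
  FIRST(L) = { 'b', ε }

Productions for S:
  S → B B L: FIRST = { 'b', ε }
  S → ;: FIRST = { ';' }
Productions for L:
  L → B: FIRST = { 'b', ε }
  L → ε: FIRST = { ε }
Productions for B:
  B → ε: FIRST = { ε }
  B → b b L: FIRST = { 'b' }

Conflict for L: L → B and L → ε
  Overlap: { ε }

Answer: Yes. L → B / L → ε on { ε }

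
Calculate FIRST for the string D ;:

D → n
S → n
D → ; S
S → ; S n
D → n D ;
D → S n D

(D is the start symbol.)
FIRST sets of the non-terminals involved (from the grammar, by fixed-point iteration):
  FIRST(D) = { ';', 'n' }

To compute FIRST(D ;), process the symbols left to right:
Symbol D is a non-terminal. Add FIRST(D) \ {ε} = { ';', 'n' }
D is not nullable (ε ∉ FIRST(D)), so stop here.
FIRST(D ;) = { ';', 'n' }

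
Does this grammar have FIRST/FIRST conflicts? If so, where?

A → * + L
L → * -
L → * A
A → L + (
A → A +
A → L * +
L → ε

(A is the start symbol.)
Yes. A → '*' '+' L / A → L '+' '(' on { '*' }; A → '*' '+' L / A → A '+' on { '*' }; A → '*' '+' L / A → L '*' '+' on { '*' }; A → L '+' '(' / A → A '+' on { '*', '+' }; A → L '+' '(' / A → L '*' '+' on { '*' }; A → A '+' / A → L '*' '+' on { '*' }; L → '*' '-' / L → '*' A on { '*' }

FIRST sets of the non-terminals at (or reachable through a nullable prefix from) the front of some alternative:
  FIRST(L) = { '*', ε }
  FIRST(A) = { '*', '+' }

Productions for A:
  A → * + L: FIRST = { '*' }
  A → L + (: FIRST = { '*', '+' }
  A → A +: FIRST = { '*', '+' }
  A → L * +: FIRST = { '*' }
Productions for L:
  L → * -: FIRST = { '*' }
  L → * A: FIRST = { '*' }
  L → ε: FIRST = { ε }

Conflict for A: A → * + L and A → L + (
  Overlap: { '*' }
Conflict for A: A → * + L and A → A +
  Overlap: { '*' }
Conflict for A: A → * + L and A → L * +
  Overlap: { '*' }
Conflict for A: A → L + ( and A → A +
  Overlap: { '*', '+' }
Conflict for A: A → L + ( and A → L * +
  Overlap: { '*' }
Conflict for A: A → A + and A → L * +
  Overlap: { '*' }
Conflict for L: L → * - and L → * A
  Overlap: { '*' }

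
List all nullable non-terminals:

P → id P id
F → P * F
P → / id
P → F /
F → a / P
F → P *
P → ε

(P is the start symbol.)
{ 'P' }

ε-productions: P → ε
So P is immediately nullable.
No further non-terminal can be added: every production for the remaining non-terminals contains a terminal or a non-nullable non-terminal.
Nullable = { 'P' }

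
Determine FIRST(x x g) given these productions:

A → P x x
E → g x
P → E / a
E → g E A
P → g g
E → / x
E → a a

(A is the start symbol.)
{ 'x' }

To compute FIRST(x x g), process the symbols left to right:
Symbol x is a terminal. Add 'x' and stop.
FIRST(x x g) = { 'x' }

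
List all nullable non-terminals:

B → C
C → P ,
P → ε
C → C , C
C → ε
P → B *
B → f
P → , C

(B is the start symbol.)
ε-productions: P → ε, C → ε
So P, C are immediately nullable.
B → C: every symbol on the right is nullable, so B is nullable too.
Every non-terminal is now nullable.
Nullable = { 'B', 'C', 'P' }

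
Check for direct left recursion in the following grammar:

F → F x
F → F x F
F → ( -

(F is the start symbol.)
Yes, F is left-recursive

F → F x: LEFT RECURSIVE (starts with F)
F → F x F: LEFT RECURSIVE (starts with F)
F → ( -: starts with '('

The grammar has direct left recursion on: F.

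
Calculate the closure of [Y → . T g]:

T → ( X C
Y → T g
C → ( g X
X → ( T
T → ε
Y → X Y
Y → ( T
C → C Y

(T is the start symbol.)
Start with: [Y → . T g]
  [Y → . T g] has the dot before T: add [T → . ( X C], [T → .]
No further items can be added.

CLOSURE = { [T → . ( X C], [T → .], [Y → . T g] }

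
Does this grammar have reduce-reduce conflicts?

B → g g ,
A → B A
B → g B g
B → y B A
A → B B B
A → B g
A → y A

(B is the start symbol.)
A reduce-reduce conflict occurs when an LR(0) state has two complete items [A → α .] and [B → β .] — both call for a reduction, and with no lookahead the parser cannot choose between them.

Augment with B' → B and build the canonical LR(0) collection (I0 = CLOSURE({[B' → . B]}), then GOTO on every symbol after a dot until no new states appear). It has 19 states:
  I0: { [B → . g B g], [B → . g g ,], [B → . y B A], [B' → . B] }  — shift
  I1: { [B' → B .] }  — accept
  I2: { [B → . g B g], [B → . g g ,], [B → . y B A], [B → g . B g], [B → g . g ,] }  — shift
  I3: { [B → . g B g], [B → . g g ,], [B → . y B A], [B → y . B A] }  — shift
  I4: { [A → . B A], [A → . B B B], [A → . B g], [A → . y A], [B → . g B g], [B → . g g ,], [B → . y B A], [B → y B . A] }  — shift
  I5: { [B → y B A .] }  — reduce
  I6: { [A → . B A], [A → . B B B], [A → . B g], [A → . y A], [A → B . A], [A → B . B B], [A → B . g], [B → . g B g], [B → . g g ,], [B → . y B A] }  — shift
  I7: { [A → . B A], [A → . B B B], [A → . B g], [A → . y A], [A → y . A], [B → . g B g], [B → . g g ,], [B → . y B A], [B → y . B A] }  — shift
  I8: { [A → y A .] }  — reduce
  I9: { [A → . B A], [A → . B B B], [A → . B g], [A → . y A], [A → B . A], [A → B . B B], [A → B . g], [B → . g B g], [B → . g g ,], [B → . y B A], [B → y B . A] }  — shift
  I10: { [A → B A .], [B → y B A .] }  — 2 reduces
  I11: { [A → . B A], [A → . B B B], [A → . B g], [A → . y A], [A → B . A], [A → B . B B], [A → B . g], [A → B B . B], [B → . g B g], [B → . g g ,], [B → . y B A] }  — shift
  I12: { [A → B g .], [B → . g B g], [B → . g g ,], [B → . y B A], [B → g . B g], [B → g . g ,] }  — shift, reduce
  I13: { [B → g B . g] }  — shift
  I14: { [B → . g B g], [B → . g g ,], [B → . y B A], [B → g . B g], [B → g . g ,], [B → g g . ,] }  — shift
  I15: { [B → g g , .] }  — reduce
  I16: { [B → g B g .] }  — reduce
  I17: { [A → B A .] }  — reduce
  I18: { [A → . B A], [A → . B B B], [A → . B g], [A → . y A], [A → B . A], [A → B . B B], [A → B . g], [A → B B . B], [A → B B B .], [B → . g B g], [B → . g g ,], [B → . y B A] }  — shift, reduce

I10 contains complete items [A → B A .], [B → y B A .] — reduce-reduce conflict.

Answer: Yes — I10: [A → B A .] vs [B → y B A .]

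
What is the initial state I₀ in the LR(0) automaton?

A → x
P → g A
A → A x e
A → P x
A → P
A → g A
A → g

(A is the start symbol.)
{ [A → . A x e], [A → . P x], [A → . P], [A → . g A], [A → . g], [A → . x], [A' → . A], [P → . g A] }

First, augment the grammar with A' → A
I₀ = CLOSURE({ [A' → . A] }):
  [A' → . A] has the dot before A: add [A → . x], [A → . A x e], [A → . P x], [A → . P], [A → . g A], [A → . g]
  [A → . P x] has the dot before P: add [P → . g A]
No further items can be added.

I₀ = { [A → . A x e], [A → . P x], [A → . P], [A → . g A], [A → . g], [A → . x], [A' → . A], [P → . g A] }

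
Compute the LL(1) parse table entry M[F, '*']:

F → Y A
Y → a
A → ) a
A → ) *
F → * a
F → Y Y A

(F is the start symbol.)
F → * a

To find M[F, '*'], we find productions for F where '*' is in the predict set (PREDICT(N → α) = (FIRST(α) \ {ε}) ∪ (FOLLOW(N) if α ⇒* ε)).

Relevant sets:
  FIRST(Y) = { 'a' }

F → Y A: PREDICT = { 'a' }
F → * a: PREDICT = { '*' }
  '*' is in predict set, so this production goes in M[F, '*']
F → Y Y A: PREDICT = { 'a' }

M[F, '*'] = F → * a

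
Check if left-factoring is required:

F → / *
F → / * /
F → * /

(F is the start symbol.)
Yes, F has productions with common prefix '/ *'

Left-factoring is needed when two productions for the same non-terminal
share a common prefix on the right-hand side.

Productions for F:
  F → / *
  F → / * /
  F → * /

Found common prefix '/ *' in productions for F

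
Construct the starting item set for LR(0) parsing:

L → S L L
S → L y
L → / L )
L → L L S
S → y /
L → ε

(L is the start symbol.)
{ [L → . / L )], [L → . L L S], [L → . S L L], [L → .], [L' → . L], [S → . L y], [S → . y /] }

First, augment the grammar with L' → L
I₀ = CLOSURE({ [L' → . L] }):
  [L' → . L] has the dot before L: add [L → . S L L], [L → . / L )], [L → . L L S], [L → .]
  [L → . S L L] has the dot before S: add [S → . L y], [S → . y /]
No further items can be added.

I₀ = { [L → . / L )], [L → . L L S], [L → . S L L], [L → .], [L' → . L], [S → . L y], [S → . y /] }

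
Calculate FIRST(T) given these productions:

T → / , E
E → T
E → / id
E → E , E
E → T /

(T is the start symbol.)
{ '/' }

To compute FIRST(T), examine every production with T on the left-hand side, reading each right-hand side left to right until a non-nullable symbol is reached.

From T → / , E:
  - '/' is a terminal: add '/' and stop

Collecting: FIRST(T) = { '/' }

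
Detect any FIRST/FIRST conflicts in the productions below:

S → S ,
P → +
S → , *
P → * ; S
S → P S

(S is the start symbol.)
A FIRST/FIRST conflict occurs when two productions N → α and N → β for the same non-terminal have FIRST(α) ∩ FIRST(β) ≠ ∅ (with ε ∈ FIRST of a nullable right-hand side, so two nullable alternatives also conflict).

FIRST sets of the non-terminals at (or reachable through a nullable prefix from) the front of some alternative:
  FIRST(S) = { '*', '+', ',' }
  FIRST(P) = { '*', '+' }

Productions for S:
  S → S ,: FIRST = { '*', '+', ',' }
  S → , *: FIRST = { ',' }
  S → P S: FIRST = { '*', '+' }
Productions for P:
  P → +: FIRST = { '+' }
  P → * ; S: FIRST = { '*' }

Conflict for S: S → S , and S → , *
  Overlap: { ',' }
Conflict for S: S → S , and S → P S
  Overlap: { '*', '+' }

Answer: Yes. S → S ',' / S → ',' '*' on { ',' }; S → S ',' / S → P S on { '*', '+' }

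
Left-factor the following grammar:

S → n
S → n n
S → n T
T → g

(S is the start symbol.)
S → n S'
S' → ε
S' → n
S' → T
T → g

Left-factoring transforms A → αβ₁ | αβ₂ into A → αA' and A' → β₁ | β₂
(α is the longest common prefix among the alternatives). Repeat until
no nonterminal has two alternatives with a common prefix.

Round 1: S has alternatives sharing prefix 'n'. Introduce S': S → n S'
  Add: S' → ε
  Add: S' → n
  Add: S' → T

No remaining common prefixes — done.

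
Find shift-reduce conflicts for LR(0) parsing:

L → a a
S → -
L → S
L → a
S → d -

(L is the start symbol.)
Yes — I4: [L → a .] vs [L → a . a]

A shift-reduce conflict occurs when an LR(0) state has both:
  - a complete (reduce) item [A → α .] (dot at the end), and
  - a shift item [B → β . c γ] (dot before a terminal).

Augment with L' → L and build the canonical LR(0) collection (I0 = CLOSURE({[L' → . L]}), then GOTO on every symbol after a dot until no new states appear). It has 8 states:
  I0: { [L → . S], [L → . a a], [L → . a], [L' → . L], [S → . -], [S → . d -] }  — shift
  I1: { [S → - .] }  — reduce
  I2: { [L' → L .] }  — accept
  I3: { [L → S .] }  — reduce
  I4: { [L → a . a], [L → a .] }  — shift, reduce
  I5: { [S → d . -] }  — shift
  I6: { [S → d - .] }  — reduce
  I7: { [L → a a .] }  — reduce

I4 contains reduce item [L → a .] and shift item [L → a . a] — shift-reduce conflict.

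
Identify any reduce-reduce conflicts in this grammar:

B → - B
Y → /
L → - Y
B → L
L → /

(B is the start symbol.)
A reduce-reduce conflict occurs when an LR(0) state has two complete items [A → α .] and [B → β .] — both call for a reduction, and with no lookahead the parser cannot choose between them.

Augment with B' → B and build the canonical LR(0) collection (I0 = CLOSURE({[B' → . B]}), then GOTO on every symbol after a dot until no new states appear). It has 8 states:
  I0: { [B → . - B], [B → . L], [B' → . B], [L → . - Y], [L → . /] }  — shift
  I1: { [B → - . B], [B → . - B], [B → . L], [L → - . Y], [L → . - Y], [L → . /], [Y → . /] }  — shift
  I2: { [L → / .] }  — reduce
  I3: { [B' → B .] }  — accept
  I4: { [B → L .] }  — reduce
  I5: { [L → / .], [Y → / .] }  — 2 reduces
  I6: { [B → - B .] }  — reduce
  I7: { [L → - Y .] }  — reduce

I5 contains complete items [L → / .], [Y → / .] — reduce-reduce conflict.

Answer: Yes — I5: [L → / .] vs [Y → / .]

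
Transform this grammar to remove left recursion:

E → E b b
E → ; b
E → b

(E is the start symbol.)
E → ; b E'
E → b E'
E' → b b E'
E' → ε

E is directly left-recursive. The standard transformation for
  A → A α₁ | ... | A α_m | β₁ | ... | β_n
is
  A  → β₁ A' | ... | β_n A'
  A' → α₁ A' | ... | α_m A' | ε

E → ; b becomes E → ; b E'
E → b becomes E → b E'
E → E b b becomes E' → b b E'
Add E' → ε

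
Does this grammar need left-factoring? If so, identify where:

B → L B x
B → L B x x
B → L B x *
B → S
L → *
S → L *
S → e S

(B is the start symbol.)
Yes, B has productions with common prefix 'L B x'

Left-factoring is needed when two productions for the same non-terminal
share a common prefix on the right-hand side.

Productions for B:
  B → L B x
  B → L B x x
  B → L B x *
  B → S
Productions for S:
  S → L *
  S → e S

Found common prefix 'L B x' in productions for B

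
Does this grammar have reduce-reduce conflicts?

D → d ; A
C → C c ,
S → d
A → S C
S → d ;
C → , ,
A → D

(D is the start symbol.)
No reduce-reduce conflicts

A reduce-reduce conflict occurs when an LR(0) state has two complete items [A → α .] and [B → β .] — both call for a reduction, and with no lookahead the parser cannot choose between them.

Augment with D' → D and build the canonical LR(0) collection (I0 = CLOSURE({[D' → . D]}), then GOTO on every symbol after a dot until no new states appear). It has 14 states:
  I0: { [D → . d ; A], [D' → . D] }  — shift
  I1: { [D' → D .] }  — accept
  I2: { [D → d . ; A] }  — shift
  I3: { [A → . D], [A → . S C], [D → . d ; A], [D → d ; . A], [S → . d ;], [S → . d] }  — shift
  I4: { [D → d ; A .] }  — reduce
  I5: { [A → D .] }  — reduce
  I6: { [A → S . C], [C → . , ,], [C → . C c ,] }  — shift
  I7: { [D → d . ; A], [S → d . ;], [S → d .] }  — shift, reduce
  I8: { [A → . D], [A → . S C], [D → . d ; A], [D → d ; . A], [S → . d ;], [S → . d], [S → d ; .] }  — shift, reduce
  I9: { [C → , . ,] }  — shift
  I10: { [A → S C .], [C → C . c ,] }  — shift, reduce
  I11: { [C → C c . ,] }  — shift
  I12: { [C → C c , .] }  — reduce
  I13: { [C → , , .] }  — reduce

No state contains more than one complete item.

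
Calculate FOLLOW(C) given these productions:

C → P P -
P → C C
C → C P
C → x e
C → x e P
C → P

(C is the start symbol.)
To compute FOLLOW(C), find every occurrence of C on a right-hand side N → α C β: add FIRST(β) \ {ε}, and if β is empty or nullable also add FOLLOW(N). Iterate to a fixed point.

C is the start symbol, so $ ∈ FOLLOW(C).
In P → C C: C is followed by C, add FIRST(C) \ {ε} = { 'x' }
In P → C C: C is at the end, add FOLLOW(P)
In C → C P: C is followed by P, add FIRST(P) \ {ε} = { 'x' }

The FOLLOW sets referred to above (computed the same way, to a fixed point):
  FOLLOW(P) = { $, '-', 'x' }

Taking the union: FOLLOW(C) = { $, '-', 'x' }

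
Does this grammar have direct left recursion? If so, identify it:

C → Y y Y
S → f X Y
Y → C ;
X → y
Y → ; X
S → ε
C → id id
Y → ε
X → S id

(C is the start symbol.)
Direct left recursion occurs when N → N α for some non-terminal N (the right-hand side begins with the left-hand side itself).

C → Y y Y: starts with Y
S → f X Y: starts with f
Y → C ;: starts with C
X → y: starts with y
Y → ; X: starts with ';'
S → ε: starts with ε
C → id id: starts with id
Y → ε: starts with ε
X → S id: starts with S

No direct left recursion found.

Answer: No direct left recursion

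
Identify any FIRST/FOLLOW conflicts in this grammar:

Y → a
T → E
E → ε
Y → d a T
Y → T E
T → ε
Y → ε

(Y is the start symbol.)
No FIRST/FOLLOW conflicts.

Nullable non-terminals: E, T, Y.
FIRST sets used below: FIRST(E) = { ε }, FIRST(T) = { ε }
E has a nullable alternative but only one production, so nothing to check.

T: nullable alternative(s) T → E, T → ε; FOLLOW(T) = { $ }
  T → E: FIRST \ {ε} = { } — disjoint from FOLLOW(T)
  T → ε: FIRST \ {ε} = { } — disjoint from FOLLOW(T)

Y: nullable alternative(s) Y → T E, Y → ε; FOLLOW(Y) = { $ }
  Y → a: FIRST \ {ε} = { 'a' } — disjoint from FOLLOW(Y)
  Y → d a T: FIRST \ {ε} = { 'd' } — disjoint from FOLLOW(Y)
  Y → T E: FIRST \ {ε} = { } — disjoint from FOLLOW(Y)
  Y → ε: FIRST \ {ε} = { } — disjoint from FOLLOW(Y)

No FIRST/FOLLOW conflicts found.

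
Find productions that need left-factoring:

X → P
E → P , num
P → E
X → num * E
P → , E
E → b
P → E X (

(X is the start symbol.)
Left-factoring is needed when two productions for the same non-terminal
share a common prefix on the right-hand side.

Productions for X:
  X → P
  X → num * E
Productions for E:
  E → P , num
  E → b
Productions for P:
  P → E
  P → , E
  P → E X (

Found common prefix 'E' in productions for P

Answer: Yes, P has productions with common prefix 'E'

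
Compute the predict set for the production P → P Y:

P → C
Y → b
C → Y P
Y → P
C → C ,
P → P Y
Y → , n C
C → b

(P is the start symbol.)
PREDICT(P → P Y) = (FIRST(RHS) \ {ε}) ∪ (FOLLOW(P) if ε ∈ FIRST(RHS), i.e. RHS ⇒* ε)
FIRST(P) = { ',', 'b' }
FIRST(P Y) = { ',', 'b' }
ε ∉ FIRST(P Y), so FOLLOW(P) is not added.
PREDICT(P → P Y) = { ',', 'b' }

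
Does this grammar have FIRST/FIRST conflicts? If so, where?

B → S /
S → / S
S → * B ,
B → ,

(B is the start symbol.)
No FIRST/FIRST conflicts.

A FIRST/FIRST conflict occurs when two productions N → α and N → β for the same non-terminal have FIRST(α) ∩ FIRST(β) ≠ ∅ (with ε ∈ FIRST of a nullable right-hand side, so two nullable alternatives also conflict).

FIRST sets of the non-terminals at (or reachable through a nullable prefix from) the front of some alternative:
  FIRST(S) = { '*', '/' }

Productions for B:
  B → S /: FIRST = { '*', '/' }
  B → ,: FIRST = { ',' }
Productions for S:
  S → / S: FIRST = { '/' }
  S → * B ,: FIRST = { '*' }

All alternatives of each non-terminal have pairwise disjoint FIRST sets.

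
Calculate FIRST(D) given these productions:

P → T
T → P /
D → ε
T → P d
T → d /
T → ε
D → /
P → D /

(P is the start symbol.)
{ '/', ε }

To compute FIRST(D), examine every production with D on the left-hand side, reading each right-hand side left to right until a non-nullable symbol is reached.

From D → ε:
  - ε-production, so ε ∈ FIRST(D)
From D → /:
  - '/' is a terminal: add '/' and stop

Collecting: FIRST(D) = { '/', ε }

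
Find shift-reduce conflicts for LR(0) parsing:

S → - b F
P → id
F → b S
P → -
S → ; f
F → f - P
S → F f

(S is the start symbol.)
No shift-reduce conflicts

Augment with S' → S and build the canonical LR(0) collection (I0 = CLOSURE({[S' → . S]}), then GOTO on every symbol after a dot until no new states appear). It has 16 states:
  I0: { [F → . b S], [F → . f - P], [S → . - b F], [S → . ; f], [S → . F f], [S' → . S] }  — shift
  I1: { [S → - . b F] }  — shift
  I2: { [S → ; . f] }  — shift
  I3: { [S → F . f] }  — shift
  I4: { [S' → S .] }  — accept
  I5: { [F → . b S], [F → . f - P], [F → b . S], [S → . - b F], [S → . ; f], [S → . F f] }  — shift
  I6: { [F → f . - P] }  — shift
  I7: { [F → f - . P], [P → . -], [P → . id] }  — shift
  I8: { [P → - .] }  — reduce
  I9: { [F → f - P .] }  — reduce
  I10: { [P → id .] }  — reduce
  I11: { [F → b S .] }  — reduce
  I12: { [S → F f .] }  — reduce
  I13: { [S → ; f .] }  — reduce
  I14: { [F → . b S], [F → . f - P], [S → - b . F] }  — shift
  I15: { [S → - b F .] }  — reduce

No state contains both a complete item and a shift item.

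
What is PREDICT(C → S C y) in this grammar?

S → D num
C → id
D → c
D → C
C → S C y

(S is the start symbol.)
PREDICT(C → S C y) = (FIRST(RHS) \ {ε}) ∪ (FOLLOW(C) if ε ∈ FIRST(RHS), i.e. RHS ⇒* ε)
FIRST(S) = { 'c', 'id' }
FIRST(S C y) = { 'c', 'id' }
ε ∉ FIRST(S C y), so FOLLOW(C) is not added.
PREDICT(C → S C y) = { 'c', 'id' }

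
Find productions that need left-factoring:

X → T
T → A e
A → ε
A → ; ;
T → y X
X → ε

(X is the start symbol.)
No, left-factoring is not needed

Left-factoring is needed when two productions for the same non-terminal
share a common prefix on the right-hand side.

Productions for X:
  X → T
  X → ε
Productions for T:
  T → A e
  T → y X
Productions for A:
  A → ε
  A → ; ;

No common prefixes found.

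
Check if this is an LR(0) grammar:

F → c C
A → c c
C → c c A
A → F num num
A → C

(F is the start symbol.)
No. Shift-reduce conflict between [A → c c .] and [A → . c c]

A grammar is LR(0) if no state in the canonical LR(0) collection has:
  - both a shift item (dot before a terminal) and a complete item (shift-reduce conflict), or
  - two or more complete items (reduce-reduce conflict; the accept item [F' → F .] counts as a complete item here).

Augment with F' → F and build the canonical LR(0) collection (I0 = CLOSURE({[F' → . F]}), then GOTO on every symbol after a dot until no new states appear). It has 16 states:
  I0: { [F → . c C], [F' → . F] }  — shift
  I1: { [F' → F .] }  — accept
  I2: { [C → . c c A], [F → c . C] }  — shift
  I3: { [F → c C .] }  — reduce
  I4: { [C → c . c A] }  — shift
  I5: { [A → . C], [A → . F num num], [A → . c c], [C → . c c A], [C → c c . A], [F → . c C] }  — shift
  I6: { [C → c c A .] }  — reduce
  I7: { [A → C .] }  — reduce
  I8: { [A → F . num num] }  — shift
  I9: { [A → c . c], [C → . c c A], [C → c . c A], [F → c . C] }  — shift
  I10: { [A → . C], [A → . F num num], [A → . c c], [A → c c .], [C → . c c A], [C → c . c A], [C → c c . A], [F → . c C] }  — shift, reduce
  I11: { [A → . C], [A → . F num num], [A → . c c], [A → c . c], [C → . c c A], [C → c . c A], [C → c c . A], [F → . c C], [F → c . C] }  — shift
  I12: { [A → C .], [F → c C .] }  — 2 reduces
  I13: { [A → . C], [A → . F num num], [A → . c c], [A → c . c], [A → c c .], [C → . c c A], [C → c . c A], [C → c c . A], [F → . c C], [F → c . C] }  — shift, reduce
  I14: { [A → F num . num] }  — shift
  I15: { [A → F num num .] }  — reduce

Conflict in state I10:
  Shift-reduce conflict between [A → c c .] and [A → . c c]
So the grammar is NOT LR(0).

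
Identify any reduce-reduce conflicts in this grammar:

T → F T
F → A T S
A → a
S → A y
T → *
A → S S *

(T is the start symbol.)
No reduce-reduce conflicts

A reduce-reduce conflict occurs when an LR(0) state has two complete items [A → α .] and [B → β .] — both call for a reduction, and with no lookahead the parser cannot choose between them.

Augment with T' → T and build the canonical LR(0) collection (I0 = CLOSURE({[T' → . T]}), then GOTO on every symbol after a dot until no new states appear). It has 14 states:
  I0: { [A → . S S *], [A → . a], [F → . A T S], [S → . A y], [T → . *], [T → . F T], [T' → . T] }  — shift
  I1: { [T → * .] }  — reduce
  I2: { [A → . S S *], [A → . a], [F → . A T S], [F → A . T S], [S → . A y], [S → A . y], [T → . *], [T → . F T] }  — shift
  I3: { [A → . S S *], [A → . a], [F → . A T S], [S → . A y], [T → . *], [T → . F T], [T → F . T] }  — shift
  I4: { [A → . S S *], [A → . a], [A → S . S *], [S → . A y] }  — shift
  I5: { [T' → T .] }  — accept
  I6: { [A → a .] }  — reduce
  I7: { [S → A . y] }  — shift
  I8: { [A → . S S *], [A → . a], [A → S . S *], [A → S S . *], [S → . A y] }  — shift
  I9: { [A → S S * .] }  — reduce
  I10: { [S → A y .] }  — reduce
  I11: { [T → F T .] }  — reduce
  I12: { [A → . S S *], [A → . a], [F → A T . S], [S → . A y] }  — shift
  I13: { [A → . S S *], [A → . a], [A → S . S *], [F → A T S .], [S → . A y] }  — shift, reduce

No state contains more than one complete item.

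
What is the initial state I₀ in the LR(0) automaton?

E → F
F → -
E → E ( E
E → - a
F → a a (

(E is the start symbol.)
{ [E → . - a], [E → . E ( E], [E → . F], [E' → . E], [F → . -], [F → . a a (] }

First, augment the grammar with E' → E
I₀ = CLOSURE({ [E' → . E] }):
  [E' → . E] has the dot before E: add [E → . F], [E → . E ( E], [E → . - a]
  [E → . F] has the dot before F: add [F → . -], [F → . a a (]
No further items can be added.

I₀ = { [E → . - a], [E → . E ( E], [E → . F], [E' → . E], [F → . -], [F → . a a (] }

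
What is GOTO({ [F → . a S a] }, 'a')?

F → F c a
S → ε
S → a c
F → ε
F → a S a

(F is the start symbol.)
{ [F → a . S a], [S → . a c], [S → .] }

GOTO(I, 'a') = CLOSURE({ [A → αX.β] : [A → α.Xβ] ∈ I, X = 'a' })

Items with dot before 'a', with the dot advanced:
  [F → . a S a] → [F → a . S a]
Closure of the advanced items:
  [F → a . S a] has the dot before S: add [S → .], [S → . a c]

GOTO = { [F → a . S a], [S → . a c], [S → .] }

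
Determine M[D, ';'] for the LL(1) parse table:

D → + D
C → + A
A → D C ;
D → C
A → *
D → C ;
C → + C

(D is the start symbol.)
Empty (error entry)

To find M[D, ';'], we find productions for D where ';' is in the predict set (PREDICT(N → α) = (FIRST(α) \ {ε}) ∪ (FOLLOW(N) if α ⇒* ε)).

Relevant sets:
  FIRST(C) = { '+' }

D → + D: PREDICT = { '+' }
D → C: PREDICT = { '+' }
D → C ;: PREDICT = { '+' }

M[D, ';'] is empty (no production applies)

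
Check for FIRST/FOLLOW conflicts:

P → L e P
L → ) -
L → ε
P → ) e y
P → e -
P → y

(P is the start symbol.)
No FIRST/FOLLOW conflicts.

A FIRST/FOLLOW conflict occurs when a non-terminal N has a nullable alternative N → β (β ⇒* ε) and another alternative N → α with FIRST(α) ∩ FOLLOW(N) ≠ ∅: on such a lookahead the parser cannot decide between expanding α and letting N vanish via β.

Nullable non-terminals: L.

L: nullable alternative(s) L → ε; FOLLOW(L) = { 'e' }
  L → ) -: FIRST \ {ε} = { ')' } — disjoint from FOLLOW(L)
  L → ε: FIRST \ {ε} = { } — this is the only nullable alternative, skip

P has no nullable alternative, so no FIRST/FOLLOW check is needed there.

No FIRST/FOLLOW conflicts found.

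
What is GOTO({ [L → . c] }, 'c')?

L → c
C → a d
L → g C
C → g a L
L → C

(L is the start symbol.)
{ [L → c .] }

GOTO(I, 'c') = CLOSURE({ [A → αX.β] : [A → α.Xβ] ∈ I, X = 'c' })

Items with dot before 'c', with the dot advanced:
  [L → . c] → [L → c .]
Closure adds nothing (no advanced item has the dot before a non-terminal).

GOTO = { [L → c .] }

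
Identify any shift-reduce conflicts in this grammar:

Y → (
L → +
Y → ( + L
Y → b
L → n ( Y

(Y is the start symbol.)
Yes — I1: [Y → ( .] vs [Y → ( . + L]

Augment with Y' → Y and build the canonical LR(0) collection (I0 = CLOSURE({[Y' → . Y]}), then GOTO on every symbol after a dot until no new states appear). It has 10 states:
  I0: { [Y → . ( + L], [Y → . (], [Y → . b], [Y' → . Y] }  — shift
  I1: { [Y → ( . + L], [Y → ( .] }  — shift, reduce
  I2: { [Y' → Y .] }  — accept
  I3: { [Y → b .] }  — reduce
  I4: { [L → . +], [L → . n ( Y], [Y → ( + . L] }  — shift
  I5: { [L → + .] }  — reduce
  I6: { [Y → ( + L .] }  — reduce
  I7: { [L → n . ( Y] }  — shift
  I8: { [L → n ( . Y], [Y → . ( + L], [Y → . (], [Y → . b] }  — shift
  I9: { [L → n ( Y .] }  — reduce

I1 contains reduce item [Y → ( .] and shift item [Y → ( . + L] — shift-reduce conflict.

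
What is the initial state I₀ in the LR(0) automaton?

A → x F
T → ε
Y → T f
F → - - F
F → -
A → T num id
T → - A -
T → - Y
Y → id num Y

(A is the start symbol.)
First, augment the grammar with A' → A
I₀ = CLOSURE({ [A' → . A] }):
  [A' → . A] has the dot before A: add [A → . x F], [A → . T num id]
  [A → . T num id] has the dot before T: add [T → .], [T → . - A -], [T → . - Y]
No further items can be added.

I₀ = { [A → . T num id], [A → . x F], [A' → . A], [T → . - A -], [T → . - Y], [T → .] }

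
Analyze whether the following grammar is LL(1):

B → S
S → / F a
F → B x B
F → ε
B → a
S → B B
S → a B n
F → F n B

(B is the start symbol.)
No. Predict set conflict for B: { 'a' }

Relevant sets:
  FIRST(S) = { '/', 'a' }
  FIRST(B) = { '/', 'a' }
  FIRST(F) = { '/', 'a', 'n', ε }
  FOLLOW(F) = { 'a', 'n' }

For B:
  PREDICT(B → S) = { '/', 'a' }
  PREDICT(B → a) = { 'a' }
For S:
  PREDICT(S → '/' F a) = { '/' }
  PREDICT(S → B B) = { '/', 'a' }
  PREDICT(S → a B n) = { 'a' }
For F:
  PREDICT(F → B x B) = { '/', 'a' }
  PREDICT(F → ε) = { 'a', 'n' }
  PREDICT(F → F n B) = { '/', 'a', 'n' }

Conflict found: Predict set conflict for B: { 'a' }
The grammar is NOT LL(1).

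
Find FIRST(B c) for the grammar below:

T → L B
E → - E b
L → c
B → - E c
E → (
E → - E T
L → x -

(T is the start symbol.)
FIRST sets of the non-terminals involved (from the grammar, by fixed-point iteration):
  FIRST(B) = { '-' }

To compute FIRST(B c), process the symbols left to right:
Symbol B is a non-terminal. Add FIRST(B) \ {ε} = { '-' }
B is not nullable (ε ∉ FIRST(B)), so stop here.
FIRST(B c) = { '-' }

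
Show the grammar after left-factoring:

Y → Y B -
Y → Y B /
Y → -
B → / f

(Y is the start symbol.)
Left-factoring transforms A → αβ₁ | αβ₂ into A → αA' and A' → β₁ | β₂
(α is the longest common prefix among the alternatives). Repeat until
no nonterminal has two alternatives with a common prefix.

Round 1: Y has alternatives sharing prefix 'Y B'. Introduce Y': Y → Y B Y'
  Add: Y' → -
  Add: Y' → /

No remaining common prefixes — done.

Resulting grammar:
Y → Y B Y'
Y' → -
Y' → /
Y → -
B → / f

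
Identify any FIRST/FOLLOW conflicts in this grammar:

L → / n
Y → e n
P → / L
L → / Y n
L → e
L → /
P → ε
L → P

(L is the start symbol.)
Nullable non-terminals: L, P.
FIRST sets used below: FIRST(P) = { '/', ε }

L: nullable alternative(s) L → P; FOLLOW(L) = { $ }
  L → / n: FIRST \ {ε} = { '/' } — disjoint from FOLLOW(L)
  L → / Y n: FIRST \ {ε} = { '/' } — disjoint from FOLLOW(L)
  L → e: FIRST \ {ε} = { 'e' } — disjoint from FOLLOW(L)
  L → /: FIRST \ {ε} = { '/' } — disjoint from FOLLOW(L)
  L → P: FIRST \ {ε} = { '/' } — this is the only nullable alternative, skip

P: nullable alternative(s) P → ε; FOLLOW(P) = { $ }
  P → / L: FIRST \ {ε} = { '/' } — disjoint from FOLLOW(P)
  P → ε: FIRST \ {ε} = { } — this is the only nullable alternative, skip

Y has no nullable alternative, so no FIRST/FOLLOW check is needed there.

No FIRST/FOLLOW conflicts found.

Answer: No FIRST/FOLLOW conflicts.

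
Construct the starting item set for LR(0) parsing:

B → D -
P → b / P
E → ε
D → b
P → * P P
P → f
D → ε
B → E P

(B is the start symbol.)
{ [B → . D -], [B → . E P], [B' → . B], [D → . b], [D → .], [E → .] }

First, augment the grammar with B' → B
I₀ = CLOSURE({ [B' → . B] }):
  [B' → . B] has the dot before B: add [B → . D -], [B → . E P]
  [B → . D -] has the dot before D: add [D → . b], [D → .]
  [B → . E P] has the dot before E: add [E → .]
No further items can be added.

I₀ = { [B → . D -], [B → . E P], [B' → . B], [D → . b], [D → .], [E → .] }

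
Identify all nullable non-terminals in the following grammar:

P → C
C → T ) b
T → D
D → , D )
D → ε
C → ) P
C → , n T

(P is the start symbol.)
{ 'D', 'T' }

A non-terminal is nullable if it can derive ε (the empty string): either it has an ε-production, or it has a production whose right-hand side consists entirely of nullable non-terminals.

ε-productions: D → ε
So D is immediately nullable.
T → D: every symbol on the right is nullable, so T is nullable too.
No further non-terminal can be added: every production for the remaining non-terminals contains a terminal or a non-nullable non-terminal.
Nullable = { 'D', 'T' }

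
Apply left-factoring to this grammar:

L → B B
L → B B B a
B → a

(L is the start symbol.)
L → B B L'
L' → ε
L' → B a
B → a

Left-factoring transforms A → αβ₁ | αβ₂ into A → αA' and A' → β₁ | β₂
(α is the longest common prefix among the alternatives). Repeat until
no nonterminal has two alternatives with a common prefix.

Round 1: L has alternatives sharing prefix 'B B'. Introduce L': L → B B L'
  Add: L' → ε
  Add: L' → B a

No remaining common prefixes — done.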